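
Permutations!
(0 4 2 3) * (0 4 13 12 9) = (0 13 12 9)(2 3 4) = [13, 1, 3, 4, 2, 5, 6, 7, 8, 0, 10, 11, 9, 12]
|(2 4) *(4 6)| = 3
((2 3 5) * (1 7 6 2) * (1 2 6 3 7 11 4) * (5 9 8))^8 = (1 4 11)(2 3 8)(5 7 9)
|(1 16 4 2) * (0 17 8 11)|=|(0 17 8 11)(1 16 4 2)|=4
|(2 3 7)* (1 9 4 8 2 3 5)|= 6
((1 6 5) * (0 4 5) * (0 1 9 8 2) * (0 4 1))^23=((0 1 6)(2 4 5 9 8))^23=(0 6 1)(2 9 4 8 5)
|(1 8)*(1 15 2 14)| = |(1 8 15 2 14)| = 5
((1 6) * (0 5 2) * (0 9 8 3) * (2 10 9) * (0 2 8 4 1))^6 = (0 6 1 4 9 10 5)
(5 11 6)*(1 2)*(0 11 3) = (0 11 6 5 3)(1 2) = [11, 2, 1, 0, 4, 3, 5, 7, 8, 9, 10, 6]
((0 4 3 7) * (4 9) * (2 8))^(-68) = ((0 9 4 3 7)(2 8))^(-68) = (0 4 7 9 3)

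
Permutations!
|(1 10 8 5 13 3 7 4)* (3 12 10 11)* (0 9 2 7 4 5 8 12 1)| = 10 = |(0 9 2 7 5 13 1 11 3 4)(10 12)|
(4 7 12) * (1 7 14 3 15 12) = (1 7)(3 15 12 4 14) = [0, 7, 2, 15, 14, 5, 6, 1, 8, 9, 10, 11, 4, 13, 3, 12]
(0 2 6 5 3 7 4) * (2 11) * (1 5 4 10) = (0 11 2 6 4)(1 5 3 7 10) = [11, 5, 6, 7, 0, 3, 4, 10, 8, 9, 1, 2]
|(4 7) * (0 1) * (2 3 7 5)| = |(0 1)(2 3 7 4 5)| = 10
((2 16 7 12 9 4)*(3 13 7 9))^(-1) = ((2 16 9 4)(3 13 7 12))^(-1) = (2 4 9 16)(3 12 7 13)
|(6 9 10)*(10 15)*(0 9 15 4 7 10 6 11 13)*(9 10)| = |(0 10 11 13)(4 7 9)(6 15)| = 12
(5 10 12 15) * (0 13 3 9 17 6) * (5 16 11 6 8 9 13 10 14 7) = (0 10 12 15 16 11 6)(3 13)(5 14 7)(8 9 17) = [10, 1, 2, 13, 4, 14, 0, 5, 9, 17, 12, 6, 15, 3, 7, 16, 11, 8]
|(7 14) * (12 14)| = 3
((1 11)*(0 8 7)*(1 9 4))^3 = ((0 8 7)(1 11 9 4))^3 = (1 4 9 11)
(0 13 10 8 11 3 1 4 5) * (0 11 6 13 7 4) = (0 7 4 5 11 3 1)(6 13 10 8) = [7, 0, 2, 1, 5, 11, 13, 4, 6, 9, 8, 3, 12, 10]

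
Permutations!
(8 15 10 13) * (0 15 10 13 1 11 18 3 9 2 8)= (0 15 13)(1 11 18 3 9 2 8 10)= [15, 11, 8, 9, 4, 5, 6, 7, 10, 2, 1, 18, 12, 0, 14, 13, 16, 17, 3]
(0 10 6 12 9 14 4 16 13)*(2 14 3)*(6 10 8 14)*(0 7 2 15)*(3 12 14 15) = (0 8 15)(2 6 14 4 16 13 7)(9 12) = [8, 1, 6, 3, 16, 5, 14, 2, 15, 12, 10, 11, 9, 7, 4, 0, 13]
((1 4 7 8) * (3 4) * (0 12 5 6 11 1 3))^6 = ((0 12 5 6 11 1)(3 4 7 8))^6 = (12)(3 7)(4 8)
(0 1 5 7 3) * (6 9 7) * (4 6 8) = (0 1 5 8 4 6 9 7 3) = [1, 5, 2, 0, 6, 8, 9, 3, 4, 7]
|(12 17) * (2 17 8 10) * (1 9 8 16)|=|(1 9 8 10 2 17 12 16)|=8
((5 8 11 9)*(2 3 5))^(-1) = (2 9 11 8 5 3)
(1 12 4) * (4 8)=(1 12 8 4)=[0, 12, 2, 3, 1, 5, 6, 7, 4, 9, 10, 11, 8]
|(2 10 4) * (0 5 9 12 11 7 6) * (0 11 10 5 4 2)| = 30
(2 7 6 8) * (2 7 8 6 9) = (2 8 7 9) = [0, 1, 8, 3, 4, 5, 6, 9, 7, 2]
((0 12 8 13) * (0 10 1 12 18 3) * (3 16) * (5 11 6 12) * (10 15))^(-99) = ((0 18 16 3)(1 5 11 6 12 8 13 15 10))^(-99) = (0 18 16 3)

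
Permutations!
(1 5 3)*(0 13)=(0 13)(1 5 3)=[13, 5, 2, 1, 4, 3, 6, 7, 8, 9, 10, 11, 12, 0]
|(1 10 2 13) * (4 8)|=|(1 10 2 13)(4 8)|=4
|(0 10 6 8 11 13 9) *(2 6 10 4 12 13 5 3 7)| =|(0 4 12 13 9)(2 6 8 11 5 3 7)| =35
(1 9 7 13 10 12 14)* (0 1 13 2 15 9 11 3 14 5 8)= [1, 11, 15, 14, 4, 8, 6, 2, 0, 7, 12, 3, 5, 10, 13, 9]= (0 1 11 3 14 13 10 12 5 8)(2 15 9 7)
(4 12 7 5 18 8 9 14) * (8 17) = [0, 1, 2, 3, 12, 18, 6, 5, 9, 14, 10, 11, 7, 13, 4, 15, 16, 8, 17] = (4 12 7 5 18 17 8 9 14)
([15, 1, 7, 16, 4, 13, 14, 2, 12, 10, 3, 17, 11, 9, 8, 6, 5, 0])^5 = (0 12 6 17 8 15 11 14)(2 7)(3 10 9 13 5 16)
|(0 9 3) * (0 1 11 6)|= 6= |(0 9 3 1 11 6)|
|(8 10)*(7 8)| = 3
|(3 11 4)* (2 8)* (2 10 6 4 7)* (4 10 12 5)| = |(2 8 12 5 4 3 11 7)(6 10)| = 8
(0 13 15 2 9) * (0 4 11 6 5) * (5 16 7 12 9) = [13, 1, 5, 3, 11, 0, 16, 12, 8, 4, 10, 6, 9, 15, 14, 2, 7] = (0 13 15 2 5)(4 11 6 16 7 12 9)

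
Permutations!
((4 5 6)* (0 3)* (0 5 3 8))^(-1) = (0 8)(3 4 6 5)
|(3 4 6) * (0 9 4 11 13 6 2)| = 4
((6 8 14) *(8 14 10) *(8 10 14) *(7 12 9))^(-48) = ((6 8 14)(7 12 9))^(-48) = (14)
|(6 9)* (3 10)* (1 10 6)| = |(1 10 3 6 9)| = 5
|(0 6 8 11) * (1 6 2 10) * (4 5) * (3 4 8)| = 10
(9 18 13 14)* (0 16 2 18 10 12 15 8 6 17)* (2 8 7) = (0 16 8 6 17)(2 18 13 14 9 10 12 15 7) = [16, 1, 18, 3, 4, 5, 17, 2, 6, 10, 12, 11, 15, 14, 9, 7, 8, 0, 13]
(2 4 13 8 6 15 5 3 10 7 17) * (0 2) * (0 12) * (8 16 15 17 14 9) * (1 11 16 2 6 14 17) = (0 6 1 11 16 15 5 3 10 7 17 12)(2 4 13)(8 14 9) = [6, 11, 4, 10, 13, 3, 1, 17, 14, 8, 7, 16, 0, 2, 9, 5, 15, 12]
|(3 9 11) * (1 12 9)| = 5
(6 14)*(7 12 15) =(6 14)(7 12 15) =[0, 1, 2, 3, 4, 5, 14, 12, 8, 9, 10, 11, 15, 13, 6, 7]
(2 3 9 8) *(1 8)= (1 8 2 3 9)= [0, 8, 3, 9, 4, 5, 6, 7, 2, 1]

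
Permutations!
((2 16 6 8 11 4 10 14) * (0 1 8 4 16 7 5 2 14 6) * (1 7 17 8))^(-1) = ((0 7 5 2 17 8 11 16)(4 10 6))^(-1) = (0 16 11 8 17 2 5 7)(4 6 10)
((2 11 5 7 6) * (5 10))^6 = (11)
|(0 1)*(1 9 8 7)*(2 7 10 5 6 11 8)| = |(0 9 2 7 1)(5 6 11 8 10)| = 5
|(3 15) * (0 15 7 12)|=5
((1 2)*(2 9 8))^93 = ((1 9 8 2))^93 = (1 9 8 2)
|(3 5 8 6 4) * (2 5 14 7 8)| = 6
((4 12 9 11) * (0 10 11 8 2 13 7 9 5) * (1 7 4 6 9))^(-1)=((0 10 11 6 9 8 2 13 4 12 5)(1 7))^(-1)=(0 5 12 4 13 2 8 9 6 11 10)(1 7)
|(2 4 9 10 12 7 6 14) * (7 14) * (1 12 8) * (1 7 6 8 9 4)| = |(1 12 14 2)(7 8)(9 10)| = 4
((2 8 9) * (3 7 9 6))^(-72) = (9)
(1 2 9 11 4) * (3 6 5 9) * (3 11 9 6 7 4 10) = (1 2 11 10 3 7 4)(5 6) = [0, 2, 11, 7, 1, 6, 5, 4, 8, 9, 3, 10]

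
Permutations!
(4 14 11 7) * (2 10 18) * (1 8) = (1 8)(2 10 18)(4 14 11 7) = [0, 8, 10, 3, 14, 5, 6, 4, 1, 9, 18, 7, 12, 13, 11, 15, 16, 17, 2]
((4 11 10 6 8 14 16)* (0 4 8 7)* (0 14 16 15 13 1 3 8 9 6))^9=((0 4 11 10)(1 3 8 16 9 6 7 14 15 13))^9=(0 4 11 10)(1 13 15 14 7 6 9 16 8 3)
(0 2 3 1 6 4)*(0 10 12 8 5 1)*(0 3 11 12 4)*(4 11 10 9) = (0 2 10 11 12 8 5 1 6)(4 9) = [2, 6, 10, 3, 9, 1, 0, 7, 5, 4, 11, 12, 8]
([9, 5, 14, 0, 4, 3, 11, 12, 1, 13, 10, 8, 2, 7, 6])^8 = (0 11 7 5 14 9 8 12 3 6 13 1 2)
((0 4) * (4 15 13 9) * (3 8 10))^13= (0 9 15 4 13)(3 8 10)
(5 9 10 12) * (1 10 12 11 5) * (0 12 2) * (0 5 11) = [12, 10, 5, 3, 4, 9, 6, 7, 8, 2, 0, 11, 1] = (0 12 1 10)(2 5 9)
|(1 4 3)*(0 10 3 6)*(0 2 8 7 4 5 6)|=10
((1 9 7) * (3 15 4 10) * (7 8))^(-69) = ((1 9 8 7)(3 15 4 10))^(-69) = (1 7 8 9)(3 10 4 15)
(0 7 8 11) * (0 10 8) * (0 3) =[7, 1, 2, 0, 4, 5, 6, 3, 11, 9, 8, 10] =(0 7 3)(8 11 10)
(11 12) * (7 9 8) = (7 9 8)(11 12) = [0, 1, 2, 3, 4, 5, 6, 9, 7, 8, 10, 12, 11]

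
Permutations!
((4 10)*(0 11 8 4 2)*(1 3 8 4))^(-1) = (0 2 10 4 11)(1 8 3)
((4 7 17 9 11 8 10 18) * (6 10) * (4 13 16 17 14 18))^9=((4 7 14 18 13 16 17 9 11 8 6 10))^9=(4 8 17 18)(6 9 13 7)(10 11 16 14)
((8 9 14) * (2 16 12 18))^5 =(2 16 12 18)(8 14 9)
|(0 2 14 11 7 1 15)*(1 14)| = 12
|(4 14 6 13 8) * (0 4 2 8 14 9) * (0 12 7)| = 30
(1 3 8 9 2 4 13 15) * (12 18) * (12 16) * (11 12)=(1 3 8 9 2 4 13 15)(11 12 18 16)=[0, 3, 4, 8, 13, 5, 6, 7, 9, 2, 10, 12, 18, 15, 14, 1, 11, 17, 16]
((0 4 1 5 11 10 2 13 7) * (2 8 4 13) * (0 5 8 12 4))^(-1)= ((0 13 7 5 11 10 12 4 1 8))^(-1)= (0 8 1 4 12 10 11 5 7 13)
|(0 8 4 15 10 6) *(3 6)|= |(0 8 4 15 10 3 6)|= 7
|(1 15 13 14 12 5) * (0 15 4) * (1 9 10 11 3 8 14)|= 40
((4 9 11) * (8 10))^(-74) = ((4 9 11)(8 10))^(-74) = (4 9 11)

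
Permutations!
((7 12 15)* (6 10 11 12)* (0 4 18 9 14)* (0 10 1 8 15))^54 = ((0 4 18 9 14 10 11 12)(1 8 15 7 6))^54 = (0 11 14 18)(1 6 7 15 8)(4 12 10 9)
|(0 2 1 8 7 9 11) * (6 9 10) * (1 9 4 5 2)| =11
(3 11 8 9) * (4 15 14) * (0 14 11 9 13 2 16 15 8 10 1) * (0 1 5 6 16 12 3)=(0 14 4 8 13 2 12 3 9)(5 6 16 15 11 10)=[14, 1, 12, 9, 8, 6, 16, 7, 13, 0, 5, 10, 3, 2, 4, 11, 15]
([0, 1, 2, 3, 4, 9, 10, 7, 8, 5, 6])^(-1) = [0, 1, 2, 3, 4, 9, 10, 7, 8, 5, 6]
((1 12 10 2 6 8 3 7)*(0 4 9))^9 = ((0 4 9)(1 12 10 2 6 8 3 7))^9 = (1 12 10 2 6 8 3 7)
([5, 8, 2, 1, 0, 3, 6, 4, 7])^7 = (8)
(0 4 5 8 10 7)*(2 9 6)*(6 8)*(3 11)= (0 4 5 6 2 9 8 10 7)(3 11)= [4, 1, 9, 11, 5, 6, 2, 0, 10, 8, 7, 3]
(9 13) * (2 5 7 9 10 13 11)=[0, 1, 5, 3, 4, 7, 6, 9, 8, 11, 13, 2, 12, 10]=(2 5 7 9 11)(10 13)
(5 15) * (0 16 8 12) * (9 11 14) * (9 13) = (0 16 8 12)(5 15)(9 11 14 13) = [16, 1, 2, 3, 4, 15, 6, 7, 12, 11, 10, 14, 0, 9, 13, 5, 8]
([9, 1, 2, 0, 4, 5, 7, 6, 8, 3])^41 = (0 3 9)(6 7)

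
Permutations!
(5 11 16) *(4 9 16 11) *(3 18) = [0, 1, 2, 18, 9, 4, 6, 7, 8, 16, 10, 11, 12, 13, 14, 15, 5, 17, 3] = (3 18)(4 9 16 5)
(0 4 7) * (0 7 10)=(0 4 10)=[4, 1, 2, 3, 10, 5, 6, 7, 8, 9, 0]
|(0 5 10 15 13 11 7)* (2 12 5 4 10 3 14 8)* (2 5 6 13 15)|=|(15)(0 4 10 2 12 6 13 11 7)(3 14 8 5)|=36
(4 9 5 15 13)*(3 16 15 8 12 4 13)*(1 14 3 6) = (1 14 3 16 15 6)(4 9 5 8 12) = [0, 14, 2, 16, 9, 8, 1, 7, 12, 5, 10, 11, 4, 13, 3, 6, 15]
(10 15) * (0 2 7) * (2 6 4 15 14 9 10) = [6, 1, 7, 3, 15, 5, 4, 0, 8, 10, 14, 11, 12, 13, 9, 2] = (0 6 4 15 2 7)(9 10 14)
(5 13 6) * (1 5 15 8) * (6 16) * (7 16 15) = (1 5 13 15 8)(6 7 16) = [0, 5, 2, 3, 4, 13, 7, 16, 1, 9, 10, 11, 12, 15, 14, 8, 6]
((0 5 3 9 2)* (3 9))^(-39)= ((0 5 9 2))^(-39)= (0 5 9 2)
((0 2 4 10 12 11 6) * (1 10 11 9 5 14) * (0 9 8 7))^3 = ((0 2 4 11 6 9 5 14 1 10 12 8 7))^3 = (0 11 5 10 7 4 9 1 8 2 6 14 12)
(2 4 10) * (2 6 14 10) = [0, 1, 4, 3, 2, 5, 14, 7, 8, 9, 6, 11, 12, 13, 10] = (2 4)(6 14 10)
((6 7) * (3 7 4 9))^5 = (9)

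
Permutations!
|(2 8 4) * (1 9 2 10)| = 6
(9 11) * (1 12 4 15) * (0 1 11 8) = (0 1 12 4 15 11 9 8) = [1, 12, 2, 3, 15, 5, 6, 7, 0, 8, 10, 9, 4, 13, 14, 11]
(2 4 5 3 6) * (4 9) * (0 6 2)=(0 6)(2 9 4 5 3)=[6, 1, 9, 2, 5, 3, 0, 7, 8, 4]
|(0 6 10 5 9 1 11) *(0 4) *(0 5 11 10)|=6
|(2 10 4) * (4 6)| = 4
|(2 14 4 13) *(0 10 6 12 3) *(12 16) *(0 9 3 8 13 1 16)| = |(0 10 6)(1 16 12 8 13 2 14 4)(3 9)| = 24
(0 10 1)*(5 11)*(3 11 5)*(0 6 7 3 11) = (11)(0 10 1 6 7 3) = [10, 6, 2, 0, 4, 5, 7, 3, 8, 9, 1, 11]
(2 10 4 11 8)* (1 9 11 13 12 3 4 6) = (1 9 11 8 2 10 6)(3 4 13 12) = [0, 9, 10, 4, 13, 5, 1, 7, 2, 11, 6, 8, 3, 12]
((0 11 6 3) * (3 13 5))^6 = (13)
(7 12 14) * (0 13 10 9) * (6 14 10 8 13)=(0 6 14 7 12 10 9)(8 13)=[6, 1, 2, 3, 4, 5, 14, 12, 13, 0, 9, 11, 10, 8, 7]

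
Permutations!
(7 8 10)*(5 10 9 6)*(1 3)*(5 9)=(1 3)(5 10 7 8)(6 9)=[0, 3, 2, 1, 4, 10, 9, 8, 5, 6, 7]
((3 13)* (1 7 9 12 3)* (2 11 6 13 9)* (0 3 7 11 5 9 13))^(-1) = ((0 3 13 1 11 6)(2 5 9 12 7))^(-1) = (0 6 11 1 13 3)(2 7 12 9 5)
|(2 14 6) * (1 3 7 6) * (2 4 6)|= 10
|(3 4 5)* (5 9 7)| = |(3 4 9 7 5)| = 5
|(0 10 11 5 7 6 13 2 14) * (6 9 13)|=9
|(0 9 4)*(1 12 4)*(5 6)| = 10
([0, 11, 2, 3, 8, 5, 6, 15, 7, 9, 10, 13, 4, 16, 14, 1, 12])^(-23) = [0, 12, 2, 3, 1, 5, 6, 13, 11, 9, 10, 4, 15, 8, 14, 16, 7]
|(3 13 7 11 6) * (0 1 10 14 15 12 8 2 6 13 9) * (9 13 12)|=24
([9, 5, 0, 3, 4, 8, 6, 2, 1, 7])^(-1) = [2, 8, 7, 3, 4, 1, 6, 9, 5, 0]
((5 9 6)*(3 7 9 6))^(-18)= ((3 7 9)(5 6))^(-18)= (9)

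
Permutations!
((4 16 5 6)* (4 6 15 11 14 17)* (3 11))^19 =((3 11 14 17 4 16 5 15))^19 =(3 17 5 11 4 15 14 16)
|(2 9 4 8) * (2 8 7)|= |(2 9 4 7)|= 4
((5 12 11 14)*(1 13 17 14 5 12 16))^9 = (1 13 17 14 12 11 5 16)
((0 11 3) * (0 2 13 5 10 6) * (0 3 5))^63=(0 13 2 3 6 10 5 11)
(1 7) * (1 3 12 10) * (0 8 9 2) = (0 8 9 2)(1 7 3 12 10) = [8, 7, 0, 12, 4, 5, 6, 3, 9, 2, 1, 11, 10]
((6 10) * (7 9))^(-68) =(10)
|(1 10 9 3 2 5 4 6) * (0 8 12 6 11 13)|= |(0 8 12 6 1 10 9 3 2 5 4 11 13)|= 13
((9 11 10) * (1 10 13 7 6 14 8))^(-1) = ((1 10 9 11 13 7 6 14 8))^(-1) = (1 8 14 6 7 13 11 9 10)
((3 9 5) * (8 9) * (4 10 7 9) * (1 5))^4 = ((1 5 3 8 4 10 7 9))^4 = (1 4)(3 7)(5 10)(8 9)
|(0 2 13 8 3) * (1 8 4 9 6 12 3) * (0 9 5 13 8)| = |(0 2 8 1)(3 9 6 12)(4 5 13)| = 12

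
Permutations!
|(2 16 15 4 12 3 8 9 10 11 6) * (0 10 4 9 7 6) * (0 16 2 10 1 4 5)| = 14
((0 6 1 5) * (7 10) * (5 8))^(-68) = ((0 6 1 8 5)(7 10))^(-68) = (10)(0 1 5 6 8)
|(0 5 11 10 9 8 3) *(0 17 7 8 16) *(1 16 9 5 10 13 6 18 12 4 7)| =|(0 10 5 11 13 6 18 12 4 7 8 3 17 1 16)| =15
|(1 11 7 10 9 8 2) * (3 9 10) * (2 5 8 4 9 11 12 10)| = |(1 12 10 2)(3 11 7)(4 9)(5 8)| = 12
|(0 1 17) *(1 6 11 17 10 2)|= 12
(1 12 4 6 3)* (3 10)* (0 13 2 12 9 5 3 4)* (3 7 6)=[13, 9, 12, 1, 3, 7, 10, 6, 8, 5, 4, 11, 0, 2]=(0 13 2 12)(1 9 5 7 6 10 4 3)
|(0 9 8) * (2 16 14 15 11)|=|(0 9 8)(2 16 14 15 11)|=15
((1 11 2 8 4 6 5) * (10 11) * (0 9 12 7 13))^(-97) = (0 7 9 13 12)(1 5 6 4 8 2 11 10)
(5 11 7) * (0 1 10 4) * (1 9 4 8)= (0 9 4)(1 10 8)(5 11 7)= [9, 10, 2, 3, 0, 11, 6, 5, 1, 4, 8, 7]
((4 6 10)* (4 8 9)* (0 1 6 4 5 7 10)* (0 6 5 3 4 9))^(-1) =((0 1 5 7 10 8)(3 4 9))^(-1) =(0 8 10 7 5 1)(3 9 4)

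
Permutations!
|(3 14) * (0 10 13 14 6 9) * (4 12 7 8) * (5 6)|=8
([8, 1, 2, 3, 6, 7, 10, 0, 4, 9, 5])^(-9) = (0 5 6 8 7 10 4)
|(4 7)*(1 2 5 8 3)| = 10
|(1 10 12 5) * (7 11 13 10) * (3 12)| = |(1 7 11 13 10 3 12 5)| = 8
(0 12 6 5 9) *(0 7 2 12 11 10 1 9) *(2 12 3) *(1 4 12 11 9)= (0 9 7 11 10 4 12 6 5)(2 3)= [9, 1, 3, 2, 12, 0, 5, 11, 8, 7, 4, 10, 6]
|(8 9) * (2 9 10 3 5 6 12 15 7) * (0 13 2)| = |(0 13 2 9 8 10 3 5 6 12 15 7)| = 12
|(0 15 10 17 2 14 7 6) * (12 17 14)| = 6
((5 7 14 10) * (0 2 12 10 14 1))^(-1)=(14)(0 1 7 5 10 12 2)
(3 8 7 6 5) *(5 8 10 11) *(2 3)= [0, 1, 3, 10, 4, 2, 8, 6, 7, 9, 11, 5]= (2 3 10 11 5)(6 8 7)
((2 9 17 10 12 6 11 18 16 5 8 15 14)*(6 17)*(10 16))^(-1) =((2 9 6 11 18 10 12 17 16 5 8 15 14))^(-1) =(2 14 15 8 5 16 17 12 10 18 11 6 9)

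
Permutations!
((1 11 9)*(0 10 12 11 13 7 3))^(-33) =(0 11 13)(1 3 12)(7 10 9)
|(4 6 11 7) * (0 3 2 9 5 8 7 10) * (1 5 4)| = |(0 3 2 9 4 6 11 10)(1 5 8 7)| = 8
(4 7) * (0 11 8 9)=(0 11 8 9)(4 7)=[11, 1, 2, 3, 7, 5, 6, 4, 9, 0, 10, 8]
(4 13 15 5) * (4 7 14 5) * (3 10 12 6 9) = [0, 1, 2, 10, 13, 7, 9, 14, 8, 3, 12, 11, 6, 15, 5, 4] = (3 10 12 6 9)(4 13 15)(5 7 14)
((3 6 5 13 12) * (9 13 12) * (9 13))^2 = ((13)(3 6 5 12))^2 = (13)(3 5)(6 12)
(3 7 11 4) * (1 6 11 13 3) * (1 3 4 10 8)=(1 6 11 10 8)(3 7 13 4)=[0, 6, 2, 7, 3, 5, 11, 13, 1, 9, 8, 10, 12, 4]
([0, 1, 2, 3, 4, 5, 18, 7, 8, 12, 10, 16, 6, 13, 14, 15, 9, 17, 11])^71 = [0, 1, 2, 3, 4, 5, 12, 7, 8, 16, 10, 18, 9, 13, 14, 15, 11, 17, 6]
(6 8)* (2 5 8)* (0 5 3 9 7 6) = (0 5 8)(2 3 9 7 6) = [5, 1, 3, 9, 4, 8, 2, 6, 0, 7]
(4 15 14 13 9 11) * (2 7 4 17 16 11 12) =[0, 1, 7, 3, 15, 5, 6, 4, 8, 12, 10, 17, 2, 9, 13, 14, 11, 16] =(2 7 4 15 14 13 9 12)(11 17 16)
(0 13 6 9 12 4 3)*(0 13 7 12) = [7, 1, 2, 13, 3, 5, 9, 12, 8, 0, 10, 11, 4, 6] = (0 7 12 4 3 13 6 9)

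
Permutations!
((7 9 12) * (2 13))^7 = (2 13)(7 9 12)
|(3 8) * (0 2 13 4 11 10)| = 6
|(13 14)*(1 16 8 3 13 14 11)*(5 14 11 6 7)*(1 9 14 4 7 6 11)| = |(1 16 8 3 13 11 9 14)(4 7 5)| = 24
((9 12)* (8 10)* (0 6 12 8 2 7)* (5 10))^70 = ((0 6 12 9 8 5 10 2 7))^70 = (0 2 5 9 6 7 10 8 12)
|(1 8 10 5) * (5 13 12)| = 6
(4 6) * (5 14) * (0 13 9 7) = [13, 1, 2, 3, 6, 14, 4, 0, 8, 7, 10, 11, 12, 9, 5] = (0 13 9 7)(4 6)(5 14)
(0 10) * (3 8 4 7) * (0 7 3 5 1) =(0 10 7 5 1)(3 8 4) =[10, 0, 2, 8, 3, 1, 6, 5, 4, 9, 7]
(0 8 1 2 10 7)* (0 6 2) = [8, 0, 10, 3, 4, 5, 2, 6, 1, 9, 7] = (0 8 1)(2 10 7 6)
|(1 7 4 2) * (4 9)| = 5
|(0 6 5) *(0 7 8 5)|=6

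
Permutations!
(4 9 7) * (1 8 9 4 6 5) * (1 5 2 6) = (1 8 9 7)(2 6) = [0, 8, 6, 3, 4, 5, 2, 1, 9, 7]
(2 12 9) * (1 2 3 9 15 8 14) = (1 2 12 15 8 14)(3 9) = [0, 2, 12, 9, 4, 5, 6, 7, 14, 3, 10, 11, 15, 13, 1, 8]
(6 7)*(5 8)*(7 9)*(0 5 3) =(0 5 8 3)(6 9 7) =[5, 1, 2, 0, 4, 8, 9, 6, 3, 7]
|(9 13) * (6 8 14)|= |(6 8 14)(9 13)|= 6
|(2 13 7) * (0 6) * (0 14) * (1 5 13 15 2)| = 12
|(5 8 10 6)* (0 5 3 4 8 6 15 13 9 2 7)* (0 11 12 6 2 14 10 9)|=|(0 5 2 7 11 12 6 3 4 8 9 14 10 15 13)|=15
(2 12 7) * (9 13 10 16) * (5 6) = (2 12 7)(5 6)(9 13 10 16) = [0, 1, 12, 3, 4, 6, 5, 2, 8, 13, 16, 11, 7, 10, 14, 15, 9]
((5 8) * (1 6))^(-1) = (1 6)(5 8)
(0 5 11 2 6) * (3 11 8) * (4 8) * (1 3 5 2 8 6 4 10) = (0 2 4 6)(1 3 11 8 5 10) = [2, 3, 4, 11, 6, 10, 0, 7, 5, 9, 1, 8]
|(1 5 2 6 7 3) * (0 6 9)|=8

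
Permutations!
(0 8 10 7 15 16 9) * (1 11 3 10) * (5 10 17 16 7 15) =(0 8 1 11 3 17 16 9)(5 10 15 7) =[8, 11, 2, 17, 4, 10, 6, 5, 1, 0, 15, 3, 12, 13, 14, 7, 9, 16]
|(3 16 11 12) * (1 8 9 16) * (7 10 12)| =9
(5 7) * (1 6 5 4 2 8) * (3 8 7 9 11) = (1 6 5 9 11 3 8)(2 7 4) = [0, 6, 7, 8, 2, 9, 5, 4, 1, 11, 10, 3]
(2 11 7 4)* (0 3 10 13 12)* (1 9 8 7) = [3, 9, 11, 10, 2, 5, 6, 4, 7, 8, 13, 1, 0, 12] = (0 3 10 13 12)(1 9 8 7 4 2 11)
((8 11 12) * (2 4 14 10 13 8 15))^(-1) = (2 15 12 11 8 13 10 14 4)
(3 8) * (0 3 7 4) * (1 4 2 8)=(0 3 1 4)(2 8 7)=[3, 4, 8, 1, 0, 5, 6, 2, 7]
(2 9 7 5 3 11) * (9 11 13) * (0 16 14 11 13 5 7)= [16, 1, 13, 5, 4, 3, 6, 7, 8, 0, 10, 2, 12, 9, 11, 15, 14]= (0 16 14 11 2 13 9)(3 5)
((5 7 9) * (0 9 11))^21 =((0 9 5 7 11))^21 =(0 9 5 7 11)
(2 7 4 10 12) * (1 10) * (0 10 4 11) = [10, 4, 7, 3, 1, 5, 6, 11, 8, 9, 12, 0, 2] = (0 10 12 2 7 11)(1 4)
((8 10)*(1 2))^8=(10)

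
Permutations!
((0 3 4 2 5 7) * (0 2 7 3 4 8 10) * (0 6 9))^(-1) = (0 9 6 10 8 3 5 2 7 4)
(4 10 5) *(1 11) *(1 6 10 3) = (1 11 6 10 5 4 3) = [0, 11, 2, 1, 3, 4, 10, 7, 8, 9, 5, 6]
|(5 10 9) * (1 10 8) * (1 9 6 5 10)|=|(5 8 9 10 6)|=5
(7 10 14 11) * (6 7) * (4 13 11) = (4 13 11 6 7 10 14) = [0, 1, 2, 3, 13, 5, 7, 10, 8, 9, 14, 6, 12, 11, 4]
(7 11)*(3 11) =(3 11 7) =[0, 1, 2, 11, 4, 5, 6, 3, 8, 9, 10, 7]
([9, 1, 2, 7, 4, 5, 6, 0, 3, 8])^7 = [8, 1, 2, 0, 4, 5, 6, 9, 7, 3]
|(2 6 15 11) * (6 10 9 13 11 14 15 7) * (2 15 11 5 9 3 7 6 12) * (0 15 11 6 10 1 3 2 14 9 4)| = |(0 15 9 13 5 4)(1 3 7 12 14 6 10 2)| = 24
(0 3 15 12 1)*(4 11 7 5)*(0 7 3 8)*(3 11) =(0 8)(1 7 5 4 3 15 12) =[8, 7, 2, 15, 3, 4, 6, 5, 0, 9, 10, 11, 1, 13, 14, 12]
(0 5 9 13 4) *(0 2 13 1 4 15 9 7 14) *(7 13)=(0 5 13 15 9 1 4 2 7 14)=[5, 4, 7, 3, 2, 13, 6, 14, 8, 1, 10, 11, 12, 15, 0, 9]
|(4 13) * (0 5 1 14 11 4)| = 7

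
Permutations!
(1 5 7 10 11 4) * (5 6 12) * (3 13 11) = (1 6 12 5 7 10 3 13 11 4) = [0, 6, 2, 13, 1, 7, 12, 10, 8, 9, 3, 4, 5, 11]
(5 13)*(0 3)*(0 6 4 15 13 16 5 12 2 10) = (0 3 6 4 15 13 12 2 10)(5 16) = [3, 1, 10, 6, 15, 16, 4, 7, 8, 9, 0, 11, 2, 12, 14, 13, 5]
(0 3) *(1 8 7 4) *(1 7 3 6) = (0 6 1 8 3)(4 7) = [6, 8, 2, 0, 7, 5, 1, 4, 3]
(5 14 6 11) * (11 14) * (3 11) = (3 11 5)(6 14) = [0, 1, 2, 11, 4, 3, 14, 7, 8, 9, 10, 5, 12, 13, 6]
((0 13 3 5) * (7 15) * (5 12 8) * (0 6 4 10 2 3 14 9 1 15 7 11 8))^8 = ((0 13 14 9 1 15 11 8 5 6 4 10 2 3 12))^8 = (0 5 13 6 14 4 9 10 1 2 15 3 11 12 8)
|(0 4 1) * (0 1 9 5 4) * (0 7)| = 6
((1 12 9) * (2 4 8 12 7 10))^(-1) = (1 9 12 8 4 2 10 7)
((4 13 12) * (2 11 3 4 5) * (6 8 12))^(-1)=(2 5 12 8 6 13 4 3 11)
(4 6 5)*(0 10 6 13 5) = [10, 1, 2, 3, 13, 4, 0, 7, 8, 9, 6, 11, 12, 5] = (0 10 6)(4 13 5)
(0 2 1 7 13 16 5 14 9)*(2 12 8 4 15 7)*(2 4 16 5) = [12, 4, 1, 3, 15, 14, 6, 13, 16, 0, 10, 11, 8, 5, 9, 7, 2] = (0 12 8 16 2 1 4 15 7 13 5 14 9)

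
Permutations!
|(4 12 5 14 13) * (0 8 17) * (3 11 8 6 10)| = 35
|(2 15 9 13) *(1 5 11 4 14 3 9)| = |(1 5 11 4 14 3 9 13 2 15)| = 10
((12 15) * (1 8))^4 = (15)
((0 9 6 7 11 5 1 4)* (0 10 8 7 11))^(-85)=((0 9 6 11 5 1 4 10 8 7))^(-85)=(0 1)(4 9)(5 7)(6 10)(8 11)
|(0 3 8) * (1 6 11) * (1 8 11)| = 4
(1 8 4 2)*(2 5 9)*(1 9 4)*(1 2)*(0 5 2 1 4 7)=(0 5 7)(1 8)(2 9 4)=[5, 8, 9, 3, 2, 7, 6, 0, 1, 4]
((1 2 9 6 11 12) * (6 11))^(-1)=((1 2 9 11 12))^(-1)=(1 12 11 9 2)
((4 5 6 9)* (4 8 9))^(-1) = (4 6 5)(8 9)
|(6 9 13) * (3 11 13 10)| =|(3 11 13 6 9 10)| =6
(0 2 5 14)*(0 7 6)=(0 2 5 14 7 6)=[2, 1, 5, 3, 4, 14, 0, 6, 8, 9, 10, 11, 12, 13, 7]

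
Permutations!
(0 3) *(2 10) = (0 3)(2 10) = [3, 1, 10, 0, 4, 5, 6, 7, 8, 9, 2]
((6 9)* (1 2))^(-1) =(1 2)(6 9)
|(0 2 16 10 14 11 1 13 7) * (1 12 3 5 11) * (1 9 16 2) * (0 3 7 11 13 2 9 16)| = |(0 1 2 9)(3 5 13 11 12 7)(10 14 16)| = 12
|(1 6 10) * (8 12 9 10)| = |(1 6 8 12 9 10)| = 6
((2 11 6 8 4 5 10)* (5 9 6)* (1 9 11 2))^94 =((1 9 6 8 4 11 5 10))^94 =(1 5 4 6)(8 9 10 11)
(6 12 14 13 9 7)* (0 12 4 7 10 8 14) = [12, 1, 2, 3, 7, 5, 4, 6, 14, 10, 8, 11, 0, 9, 13] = (0 12)(4 7 6)(8 14 13 9 10)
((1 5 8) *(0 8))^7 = (0 5 1 8)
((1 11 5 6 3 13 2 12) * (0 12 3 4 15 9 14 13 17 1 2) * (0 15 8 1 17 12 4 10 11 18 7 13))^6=(0 13 8 9 18)(1 14 7 4 15)(5 10)(6 11)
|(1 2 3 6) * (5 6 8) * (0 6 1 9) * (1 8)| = 6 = |(0 6 9)(1 2 3)(5 8)|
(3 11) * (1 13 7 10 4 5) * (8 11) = (1 13 7 10 4 5)(3 8 11) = [0, 13, 2, 8, 5, 1, 6, 10, 11, 9, 4, 3, 12, 7]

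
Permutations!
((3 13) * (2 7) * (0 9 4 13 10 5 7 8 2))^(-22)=((0 9 4 13 3 10 5 7)(2 8))^(-22)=(0 4 3 5)(7 9 13 10)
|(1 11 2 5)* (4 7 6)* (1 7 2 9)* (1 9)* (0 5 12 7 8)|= |(0 5 8)(1 11)(2 12 7 6 4)|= 30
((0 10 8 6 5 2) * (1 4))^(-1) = (0 2 5 6 8 10)(1 4)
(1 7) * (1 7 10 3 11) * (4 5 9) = (1 10 3 11)(4 5 9) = [0, 10, 2, 11, 5, 9, 6, 7, 8, 4, 3, 1]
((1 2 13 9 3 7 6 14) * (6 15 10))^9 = (1 14 6 10 15 7 3 9 13 2)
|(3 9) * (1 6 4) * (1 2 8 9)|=7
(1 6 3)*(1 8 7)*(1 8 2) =(1 6 3 2)(7 8) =[0, 6, 1, 2, 4, 5, 3, 8, 7]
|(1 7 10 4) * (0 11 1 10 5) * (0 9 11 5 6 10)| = 9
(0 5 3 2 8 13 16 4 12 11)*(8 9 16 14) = (0 5 3 2 9 16 4 12 11)(8 13 14) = [5, 1, 9, 2, 12, 3, 6, 7, 13, 16, 10, 0, 11, 14, 8, 15, 4]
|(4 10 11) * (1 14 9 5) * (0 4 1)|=|(0 4 10 11 1 14 9 5)|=8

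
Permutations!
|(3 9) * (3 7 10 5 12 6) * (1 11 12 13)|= 10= |(1 11 12 6 3 9 7 10 5 13)|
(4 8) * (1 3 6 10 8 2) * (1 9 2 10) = [0, 3, 9, 6, 10, 5, 1, 7, 4, 2, 8] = (1 3 6)(2 9)(4 10 8)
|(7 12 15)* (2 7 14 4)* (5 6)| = |(2 7 12 15 14 4)(5 6)| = 6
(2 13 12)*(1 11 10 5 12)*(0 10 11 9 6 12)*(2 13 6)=[10, 9, 6, 3, 4, 0, 12, 7, 8, 2, 5, 11, 13, 1]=(0 10 5)(1 9 2 6 12 13)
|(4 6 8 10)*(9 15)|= 4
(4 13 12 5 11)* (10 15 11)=(4 13 12 5 10 15 11)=[0, 1, 2, 3, 13, 10, 6, 7, 8, 9, 15, 4, 5, 12, 14, 11]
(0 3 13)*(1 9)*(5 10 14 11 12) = (0 3 13)(1 9)(5 10 14 11 12) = [3, 9, 2, 13, 4, 10, 6, 7, 8, 1, 14, 12, 5, 0, 11]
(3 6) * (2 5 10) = (2 5 10)(3 6) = [0, 1, 5, 6, 4, 10, 3, 7, 8, 9, 2]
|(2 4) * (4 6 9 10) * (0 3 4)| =|(0 3 4 2 6 9 10)| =7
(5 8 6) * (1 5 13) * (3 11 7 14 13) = (1 5 8 6 3 11 7 14 13) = [0, 5, 2, 11, 4, 8, 3, 14, 6, 9, 10, 7, 12, 1, 13]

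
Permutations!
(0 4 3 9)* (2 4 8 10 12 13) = (0 8 10 12 13 2 4 3 9) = [8, 1, 4, 9, 3, 5, 6, 7, 10, 0, 12, 11, 13, 2]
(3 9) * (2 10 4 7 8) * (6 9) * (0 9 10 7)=(0 9 3 6 10 4)(2 7 8)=[9, 1, 7, 6, 0, 5, 10, 8, 2, 3, 4]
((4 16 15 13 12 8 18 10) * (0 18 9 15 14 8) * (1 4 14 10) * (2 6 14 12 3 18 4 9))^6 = (18)(0 4 16 10 12)(2 14)(6 8)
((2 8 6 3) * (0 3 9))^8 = ((0 3 2 8 6 9))^8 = (0 2 6)(3 8 9)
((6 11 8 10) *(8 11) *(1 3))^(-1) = (11)(1 3)(6 10 8)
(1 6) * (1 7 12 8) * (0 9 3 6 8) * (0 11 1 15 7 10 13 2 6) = (0 9 3)(1 8 15 7 12 11)(2 6 10 13) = [9, 8, 6, 0, 4, 5, 10, 12, 15, 3, 13, 1, 11, 2, 14, 7]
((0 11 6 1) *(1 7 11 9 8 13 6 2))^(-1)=((0 9 8 13 6 7 11 2 1))^(-1)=(0 1 2 11 7 6 13 8 9)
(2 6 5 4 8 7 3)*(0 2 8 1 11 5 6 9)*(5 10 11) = (0 2 9)(1 5 4)(3 8 7)(10 11) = [2, 5, 9, 8, 1, 4, 6, 3, 7, 0, 11, 10]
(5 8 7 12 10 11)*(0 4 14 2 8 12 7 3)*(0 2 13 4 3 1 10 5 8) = (0 3 2)(1 10 11 8)(4 14 13)(5 12) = [3, 10, 0, 2, 14, 12, 6, 7, 1, 9, 11, 8, 5, 4, 13]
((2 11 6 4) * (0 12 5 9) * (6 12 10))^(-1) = (0 9 5 12 11 2 4 6 10)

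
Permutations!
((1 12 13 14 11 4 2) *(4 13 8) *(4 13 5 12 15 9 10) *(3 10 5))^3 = (1 5 13 3 2 9 8 11 4 15 12 14 10)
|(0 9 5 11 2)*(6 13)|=10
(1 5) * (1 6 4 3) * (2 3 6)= [0, 5, 3, 1, 6, 2, 4]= (1 5 2 3)(4 6)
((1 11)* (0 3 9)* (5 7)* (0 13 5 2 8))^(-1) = ((0 3 9 13 5 7 2 8)(1 11))^(-1) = (0 8 2 7 5 13 9 3)(1 11)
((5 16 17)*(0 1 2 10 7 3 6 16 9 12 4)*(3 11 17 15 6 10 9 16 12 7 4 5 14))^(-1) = (0 4 10 3 14 17 11 7 9 2 1)(5 12 6 15 16)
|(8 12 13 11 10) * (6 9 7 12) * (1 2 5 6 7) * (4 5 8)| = |(1 2 8 7 12 13 11 10 4 5 6 9)| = 12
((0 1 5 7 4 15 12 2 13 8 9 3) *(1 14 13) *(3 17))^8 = (0 14 13 8 9 17 3)(1 5 7 4 15 12 2)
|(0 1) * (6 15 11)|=6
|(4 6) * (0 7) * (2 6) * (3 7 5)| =12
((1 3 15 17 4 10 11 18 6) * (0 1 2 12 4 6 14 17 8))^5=((0 1 3 15 8)(2 12 4 10 11 18 14 17 6))^5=(2 18 12 14 4 17 10 6 11)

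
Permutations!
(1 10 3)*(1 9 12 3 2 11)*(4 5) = [0, 10, 11, 9, 5, 4, 6, 7, 8, 12, 2, 1, 3] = (1 10 2 11)(3 9 12)(4 5)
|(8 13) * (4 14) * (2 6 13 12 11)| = 6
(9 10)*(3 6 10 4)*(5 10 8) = (3 6 8 5 10 9 4) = [0, 1, 2, 6, 3, 10, 8, 7, 5, 4, 9]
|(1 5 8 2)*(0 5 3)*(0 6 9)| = |(0 5 8 2 1 3 6 9)| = 8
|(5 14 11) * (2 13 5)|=5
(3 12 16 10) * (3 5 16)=(3 12)(5 16 10)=[0, 1, 2, 12, 4, 16, 6, 7, 8, 9, 5, 11, 3, 13, 14, 15, 10]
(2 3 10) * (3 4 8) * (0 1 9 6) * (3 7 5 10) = (0 1 9 6)(2 4 8 7 5 10) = [1, 9, 4, 3, 8, 10, 0, 5, 7, 6, 2]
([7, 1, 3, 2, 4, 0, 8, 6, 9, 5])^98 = (0 6 9)(5 7 8)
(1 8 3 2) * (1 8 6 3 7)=(1 6 3 2 8 7)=[0, 6, 8, 2, 4, 5, 3, 1, 7]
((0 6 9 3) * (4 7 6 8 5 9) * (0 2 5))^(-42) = ((0 8)(2 5 9 3)(4 7 6))^(-42) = (2 9)(3 5)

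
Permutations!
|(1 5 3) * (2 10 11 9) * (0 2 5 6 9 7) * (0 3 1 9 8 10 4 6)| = 12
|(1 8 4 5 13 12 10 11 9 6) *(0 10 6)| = 28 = |(0 10 11 9)(1 8 4 5 13 12 6)|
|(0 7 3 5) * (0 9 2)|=|(0 7 3 5 9 2)|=6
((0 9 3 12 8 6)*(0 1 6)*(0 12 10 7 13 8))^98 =((0 9 3 10 7 13 8 12)(1 6))^98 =(0 3 7 8)(9 10 13 12)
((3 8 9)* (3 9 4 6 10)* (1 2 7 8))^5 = ((1 2 7 8 4 6 10 3))^5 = (1 6 7 3 4 2 10 8)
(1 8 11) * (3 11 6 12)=[0, 8, 2, 11, 4, 5, 12, 7, 6, 9, 10, 1, 3]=(1 8 6 12 3 11)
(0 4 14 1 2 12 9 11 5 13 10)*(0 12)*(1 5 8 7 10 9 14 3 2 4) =(0 1 4 3 2)(5 13 9 11 8 7 10 12 14) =[1, 4, 0, 2, 3, 13, 6, 10, 7, 11, 12, 8, 14, 9, 5]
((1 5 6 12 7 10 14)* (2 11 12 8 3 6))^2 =(1 2 12 10)(3 8 6)(5 11 7 14)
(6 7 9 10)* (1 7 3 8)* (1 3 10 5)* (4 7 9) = (1 9 5)(3 8)(4 7)(6 10) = [0, 9, 2, 8, 7, 1, 10, 4, 3, 5, 6]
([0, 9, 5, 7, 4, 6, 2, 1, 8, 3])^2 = (1 3)(2 6 5)(7 9)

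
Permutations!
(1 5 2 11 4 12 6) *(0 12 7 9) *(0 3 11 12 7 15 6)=(0 7 9 3 11 4 15 6 1 5 2 12)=[7, 5, 12, 11, 15, 2, 1, 9, 8, 3, 10, 4, 0, 13, 14, 6]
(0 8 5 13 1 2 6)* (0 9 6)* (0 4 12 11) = (0 8 5 13 1 2 4 12 11)(6 9) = [8, 2, 4, 3, 12, 13, 9, 7, 5, 6, 10, 0, 11, 1]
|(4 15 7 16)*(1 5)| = |(1 5)(4 15 7 16)| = 4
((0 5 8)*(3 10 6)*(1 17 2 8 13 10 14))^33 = (17)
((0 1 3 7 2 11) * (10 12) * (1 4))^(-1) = ((0 4 1 3 7 2 11)(10 12))^(-1) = (0 11 2 7 3 1 4)(10 12)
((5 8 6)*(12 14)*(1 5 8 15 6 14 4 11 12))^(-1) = ((1 5 15 6 8 14)(4 11 12))^(-1) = (1 14 8 6 15 5)(4 12 11)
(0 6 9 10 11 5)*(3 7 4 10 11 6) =[3, 1, 2, 7, 10, 0, 9, 4, 8, 11, 6, 5] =(0 3 7 4 10 6 9 11 5)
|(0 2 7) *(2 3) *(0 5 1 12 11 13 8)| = 10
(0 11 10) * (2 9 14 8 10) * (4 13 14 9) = [11, 1, 4, 3, 13, 5, 6, 7, 10, 9, 0, 2, 12, 14, 8] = (0 11 2 4 13 14 8 10)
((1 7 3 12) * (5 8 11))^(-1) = ((1 7 3 12)(5 8 11))^(-1) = (1 12 3 7)(5 11 8)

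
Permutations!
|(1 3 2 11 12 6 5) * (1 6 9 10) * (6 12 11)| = 8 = |(1 3 2 6 5 12 9 10)|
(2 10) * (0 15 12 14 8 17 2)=(0 15 12 14 8 17 2 10)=[15, 1, 10, 3, 4, 5, 6, 7, 17, 9, 0, 11, 14, 13, 8, 12, 16, 2]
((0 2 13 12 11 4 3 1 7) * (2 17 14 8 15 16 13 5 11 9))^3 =(0 8 13 2 4 7 14 16 9 11 1 17 15 12 5 3)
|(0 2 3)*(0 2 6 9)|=|(0 6 9)(2 3)|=6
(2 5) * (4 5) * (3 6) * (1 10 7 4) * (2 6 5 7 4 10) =(1 2)(3 5 6)(4 7 10) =[0, 2, 1, 5, 7, 6, 3, 10, 8, 9, 4]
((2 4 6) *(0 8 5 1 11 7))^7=((0 8 5 1 11 7)(2 4 6))^7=(0 8 5 1 11 7)(2 4 6)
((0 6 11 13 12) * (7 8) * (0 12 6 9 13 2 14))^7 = (14)(7 8)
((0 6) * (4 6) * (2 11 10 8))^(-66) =(2 10)(8 11)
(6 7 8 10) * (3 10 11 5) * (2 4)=(2 4)(3 10 6 7 8 11 5)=[0, 1, 4, 10, 2, 3, 7, 8, 11, 9, 6, 5]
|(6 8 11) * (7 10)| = |(6 8 11)(7 10)| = 6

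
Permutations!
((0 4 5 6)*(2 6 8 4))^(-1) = (0 6 2)(4 8 5) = ((0 2 6)(4 5 8))^(-1)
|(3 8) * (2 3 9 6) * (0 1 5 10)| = 20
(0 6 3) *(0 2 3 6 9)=(0 9)(2 3)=[9, 1, 3, 2, 4, 5, 6, 7, 8, 0]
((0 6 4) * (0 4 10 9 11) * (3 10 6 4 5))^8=(0 4 5 3 10 9 11)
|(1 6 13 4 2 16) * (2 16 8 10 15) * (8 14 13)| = 10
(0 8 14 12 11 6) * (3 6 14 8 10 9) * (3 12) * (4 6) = (0 10 9 12 11 14 3 4 6) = [10, 1, 2, 4, 6, 5, 0, 7, 8, 12, 9, 14, 11, 13, 3]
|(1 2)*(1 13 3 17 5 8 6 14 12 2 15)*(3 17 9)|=8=|(1 15)(2 13 17 5 8 6 14 12)(3 9)|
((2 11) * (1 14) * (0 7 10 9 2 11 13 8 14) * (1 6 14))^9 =((0 7 10 9 2 13 8 1)(6 14))^9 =(0 7 10 9 2 13 8 1)(6 14)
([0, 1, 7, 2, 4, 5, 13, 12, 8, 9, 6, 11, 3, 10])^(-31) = [0, 1, 7, 2, 4, 5, 10, 12, 8, 9, 13, 11, 3, 6]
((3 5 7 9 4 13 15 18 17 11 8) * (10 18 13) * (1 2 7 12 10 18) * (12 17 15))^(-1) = ((1 2 7 9 4 18 15 13 12 10)(3 5 17 11 8))^(-1) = (1 10 12 13 15 18 4 9 7 2)(3 8 11 17 5)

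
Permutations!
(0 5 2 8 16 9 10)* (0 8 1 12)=[5, 12, 1, 3, 4, 2, 6, 7, 16, 10, 8, 11, 0, 13, 14, 15, 9]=(0 5 2 1 12)(8 16 9 10)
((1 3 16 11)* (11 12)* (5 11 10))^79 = ((1 3 16 12 10 5 11))^79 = (1 16 10 11 3 12 5)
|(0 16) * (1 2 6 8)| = 4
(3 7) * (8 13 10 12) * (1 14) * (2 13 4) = [0, 14, 13, 7, 2, 5, 6, 3, 4, 9, 12, 11, 8, 10, 1] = (1 14)(2 13 10 12 8 4)(3 7)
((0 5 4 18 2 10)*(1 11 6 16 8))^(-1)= ((0 5 4 18 2 10)(1 11 6 16 8))^(-1)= (0 10 2 18 4 5)(1 8 16 6 11)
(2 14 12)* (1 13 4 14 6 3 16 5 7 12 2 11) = [0, 13, 6, 16, 14, 7, 3, 12, 8, 9, 10, 1, 11, 4, 2, 15, 5] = (1 13 4 14 2 6 3 16 5 7 12 11)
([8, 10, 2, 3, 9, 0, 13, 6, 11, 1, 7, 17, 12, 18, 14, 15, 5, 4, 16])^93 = (0 6 4 5 7 17 16 10 11 18 1 8 13 9)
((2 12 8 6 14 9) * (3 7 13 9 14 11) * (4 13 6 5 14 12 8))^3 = ((2 8 5 14 12 4 13 9)(3 7 6 11))^3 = (2 14 13 8 12 9 5 4)(3 11 6 7)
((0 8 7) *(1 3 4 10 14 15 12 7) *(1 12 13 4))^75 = (15)(0 7 12 8)(1 3)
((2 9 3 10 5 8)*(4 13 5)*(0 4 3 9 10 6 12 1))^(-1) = ((0 4 13 5 8 2 10 3 6 12 1))^(-1) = (0 1 12 6 3 10 2 8 5 13 4)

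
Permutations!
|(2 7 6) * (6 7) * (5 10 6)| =4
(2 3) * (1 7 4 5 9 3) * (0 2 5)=(0 2 1 7 4)(3 5 9)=[2, 7, 1, 5, 0, 9, 6, 4, 8, 3]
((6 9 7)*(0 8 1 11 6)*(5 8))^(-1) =((0 5 8 1 11 6 9 7))^(-1) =(0 7 9 6 11 1 8 5)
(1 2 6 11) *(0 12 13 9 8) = (0 12 13 9 8)(1 2 6 11) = [12, 2, 6, 3, 4, 5, 11, 7, 0, 8, 10, 1, 13, 9]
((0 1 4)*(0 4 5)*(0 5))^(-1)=((5)(0 1))^(-1)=(5)(0 1)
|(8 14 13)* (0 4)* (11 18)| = |(0 4)(8 14 13)(11 18)| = 6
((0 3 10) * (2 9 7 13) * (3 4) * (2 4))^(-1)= ((0 2 9 7 13 4 3 10))^(-1)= (0 10 3 4 13 7 9 2)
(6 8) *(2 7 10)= [0, 1, 7, 3, 4, 5, 8, 10, 6, 9, 2]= (2 7 10)(6 8)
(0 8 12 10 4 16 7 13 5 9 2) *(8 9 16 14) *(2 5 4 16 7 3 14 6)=(0 9 5 7 13 4 6 2)(3 14 8 12 10 16)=[9, 1, 0, 14, 6, 7, 2, 13, 12, 5, 16, 11, 10, 4, 8, 15, 3]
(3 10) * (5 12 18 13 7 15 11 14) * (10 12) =(3 12 18 13 7 15 11 14 5 10) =[0, 1, 2, 12, 4, 10, 6, 15, 8, 9, 3, 14, 18, 7, 5, 11, 16, 17, 13]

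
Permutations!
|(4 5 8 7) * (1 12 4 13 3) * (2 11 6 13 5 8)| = 11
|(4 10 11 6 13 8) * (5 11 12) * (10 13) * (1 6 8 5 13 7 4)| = 8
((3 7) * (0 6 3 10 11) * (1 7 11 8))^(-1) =(0 11 3 6)(1 8 10 7)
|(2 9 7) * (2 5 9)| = 3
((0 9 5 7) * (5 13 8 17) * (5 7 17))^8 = ((0 9 13 8 5 17 7))^8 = (0 9 13 8 5 17 7)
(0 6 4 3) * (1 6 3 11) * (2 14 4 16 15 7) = (0 3)(1 6 16 15 7 2 14 4 11) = [3, 6, 14, 0, 11, 5, 16, 2, 8, 9, 10, 1, 12, 13, 4, 7, 15]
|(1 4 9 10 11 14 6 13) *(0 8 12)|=24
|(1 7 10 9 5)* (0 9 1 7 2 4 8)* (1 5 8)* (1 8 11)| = |(0 9 11 1 2 4 8)(5 7 10)| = 21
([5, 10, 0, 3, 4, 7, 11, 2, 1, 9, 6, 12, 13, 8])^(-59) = (0 5 7 2)(1 12 10 13 6 8 11)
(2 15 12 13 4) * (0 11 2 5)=[11, 1, 15, 3, 5, 0, 6, 7, 8, 9, 10, 2, 13, 4, 14, 12]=(0 11 2 15 12 13 4 5)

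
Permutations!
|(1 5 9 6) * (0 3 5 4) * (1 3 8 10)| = |(0 8 10 1 4)(3 5 9 6)| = 20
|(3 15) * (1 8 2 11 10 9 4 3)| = |(1 8 2 11 10 9 4 3 15)| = 9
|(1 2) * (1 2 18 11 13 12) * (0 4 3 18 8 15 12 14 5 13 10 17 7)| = 24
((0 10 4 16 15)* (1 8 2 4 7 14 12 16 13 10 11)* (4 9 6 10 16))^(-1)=(0 15 16 13 4 12 14 7 10 6 9 2 8 1 11)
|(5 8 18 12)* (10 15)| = |(5 8 18 12)(10 15)| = 4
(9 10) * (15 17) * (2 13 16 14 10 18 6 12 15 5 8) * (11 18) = (2 13 16 14 10 9 11 18 6 12 15 17 5 8) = [0, 1, 13, 3, 4, 8, 12, 7, 2, 11, 9, 18, 15, 16, 10, 17, 14, 5, 6]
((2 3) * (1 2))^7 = ((1 2 3))^7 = (1 2 3)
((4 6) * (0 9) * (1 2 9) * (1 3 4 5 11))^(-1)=(0 9 2 1 11 5 6 4 3)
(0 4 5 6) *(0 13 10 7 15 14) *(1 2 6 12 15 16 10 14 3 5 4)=(0 1 2 6 13 14)(3 5 12 15)(7 16 10)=[1, 2, 6, 5, 4, 12, 13, 16, 8, 9, 7, 11, 15, 14, 0, 3, 10]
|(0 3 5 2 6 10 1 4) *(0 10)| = |(0 3 5 2 6)(1 4 10)| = 15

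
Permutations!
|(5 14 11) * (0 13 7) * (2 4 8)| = |(0 13 7)(2 4 8)(5 14 11)| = 3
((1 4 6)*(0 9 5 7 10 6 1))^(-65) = ((0 9 5 7 10 6)(1 4))^(-65) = (0 9 5 7 10 6)(1 4)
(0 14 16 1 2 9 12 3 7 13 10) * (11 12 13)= [14, 2, 9, 7, 4, 5, 6, 11, 8, 13, 0, 12, 3, 10, 16, 15, 1]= (0 14 16 1 2 9 13 10)(3 7 11 12)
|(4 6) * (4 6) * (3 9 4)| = |(3 9 4)| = 3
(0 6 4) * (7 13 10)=[6, 1, 2, 3, 0, 5, 4, 13, 8, 9, 7, 11, 12, 10]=(0 6 4)(7 13 10)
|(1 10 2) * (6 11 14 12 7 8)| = 6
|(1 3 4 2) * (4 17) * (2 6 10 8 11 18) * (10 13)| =11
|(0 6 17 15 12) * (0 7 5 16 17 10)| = 6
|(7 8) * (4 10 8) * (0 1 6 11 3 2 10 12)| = |(0 1 6 11 3 2 10 8 7 4 12)| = 11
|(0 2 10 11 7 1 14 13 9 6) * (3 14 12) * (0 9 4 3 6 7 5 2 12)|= |(0 12 6 9 7 1)(2 10 11 5)(3 14 13 4)|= 12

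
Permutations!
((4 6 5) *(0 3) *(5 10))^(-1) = ((0 3)(4 6 10 5))^(-1) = (0 3)(4 5 10 6)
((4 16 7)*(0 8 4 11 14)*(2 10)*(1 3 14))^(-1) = ((0 8 4 16 7 11 1 3 14)(2 10))^(-1) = (0 14 3 1 11 7 16 4 8)(2 10)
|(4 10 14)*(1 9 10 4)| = |(1 9 10 14)| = 4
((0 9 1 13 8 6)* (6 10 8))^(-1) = (0 6 13 1 9)(8 10)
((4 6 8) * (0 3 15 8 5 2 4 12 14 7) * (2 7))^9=(0 5 4 14 8 3 7 6 2 12 15)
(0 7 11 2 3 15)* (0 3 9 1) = (0 7 11 2 9 1)(3 15) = [7, 0, 9, 15, 4, 5, 6, 11, 8, 1, 10, 2, 12, 13, 14, 3]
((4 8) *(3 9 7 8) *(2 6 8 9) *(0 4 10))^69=(0 10 8 6 2 3 4)(7 9)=((0 4 3 2 6 8 10)(7 9))^69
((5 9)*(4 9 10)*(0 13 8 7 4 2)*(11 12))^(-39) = ((0 13 8 7 4 9 5 10 2)(11 12))^(-39) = (0 5 7)(2 9 8)(4 13 10)(11 12)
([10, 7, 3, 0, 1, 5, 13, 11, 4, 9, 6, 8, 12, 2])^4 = [2, 4, 6, 13, 8, 5, 0, 1, 11, 9, 3, 7, 12, 10]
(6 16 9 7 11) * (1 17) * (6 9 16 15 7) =(1 17)(6 15 7 11 9) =[0, 17, 2, 3, 4, 5, 15, 11, 8, 6, 10, 9, 12, 13, 14, 7, 16, 1]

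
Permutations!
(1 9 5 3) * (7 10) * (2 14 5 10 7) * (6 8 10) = (1 9 6 8 10 2 14 5 3) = [0, 9, 14, 1, 4, 3, 8, 7, 10, 6, 2, 11, 12, 13, 5]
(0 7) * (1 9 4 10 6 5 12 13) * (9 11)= [7, 11, 2, 3, 10, 12, 5, 0, 8, 4, 6, 9, 13, 1]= (0 7)(1 11 9 4 10 6 5 12 13)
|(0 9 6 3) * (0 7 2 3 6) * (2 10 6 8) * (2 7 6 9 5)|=9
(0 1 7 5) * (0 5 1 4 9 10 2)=(0 4 9 10 2)(1 7)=[4, 7, 0, 3, 9, 5, 6, 1, 8, 10, 2]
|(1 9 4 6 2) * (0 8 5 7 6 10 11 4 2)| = |(0 8 5 7 6)(1 9 2)(4 10 11)| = 15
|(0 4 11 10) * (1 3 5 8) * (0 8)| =|(0 4 11 10 8 1 3 5)| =8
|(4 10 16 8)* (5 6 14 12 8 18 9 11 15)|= |(4 10 16 18 9 11 15 5 6 14 12 8)|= 12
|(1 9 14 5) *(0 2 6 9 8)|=8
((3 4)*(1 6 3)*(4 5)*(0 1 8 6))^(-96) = ((0 1)(3 5 4 8 6))^(-96) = (3 6 8 4 5)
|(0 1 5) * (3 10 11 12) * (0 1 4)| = |(0 4)(1 5)(3 10 11 12)| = 4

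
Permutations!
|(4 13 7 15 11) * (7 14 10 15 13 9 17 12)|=|(4 9 17 12 7 13 14 10 15 11)|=10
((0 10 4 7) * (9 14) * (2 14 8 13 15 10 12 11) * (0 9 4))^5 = ((0 12 11 2 14 4 7 9 8 13 15 10))^5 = (0 4 15 2 8 12 7 10 14 13 11 9)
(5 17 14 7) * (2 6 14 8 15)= (2 6 14 7 5 17 8 15)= [0, 1, 6, 3, 4, 17, 14, 5, 15, 9, 10, 11, 12, 13, 7, 2, 16, 8]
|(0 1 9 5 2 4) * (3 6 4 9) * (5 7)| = 20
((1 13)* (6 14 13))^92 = (14)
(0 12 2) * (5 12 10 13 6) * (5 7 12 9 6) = (0 10 13 5 9 6 7 12 2) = [10, 1, 0, 3, 4, 9, 7, 12, 8, 6, 13, 11, 2, 5]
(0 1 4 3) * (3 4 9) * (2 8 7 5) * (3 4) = (0 1 9 4 3)(2 8 7 5) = [1, 9, 8, 0, 3, 2, 6, 5, 7, 4]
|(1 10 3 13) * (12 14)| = |(1 10 3 13)(12 14)| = 4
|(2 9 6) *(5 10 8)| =3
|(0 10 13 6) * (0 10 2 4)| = |(0 2 4)(6 10 13)| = 3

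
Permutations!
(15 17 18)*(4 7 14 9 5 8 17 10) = (4 7 14 9 5 8 17 18 15 10) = [0, 1, 2, 3, 7, 8, 6, 14, 17, 5, 4, 11, 12, 13, 9, 10, 16, 18, 15]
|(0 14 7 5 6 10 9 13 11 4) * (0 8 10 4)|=11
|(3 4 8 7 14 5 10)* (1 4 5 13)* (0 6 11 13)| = |(0 6 11 13 1 4 8 7 14)(3 5 10)| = 9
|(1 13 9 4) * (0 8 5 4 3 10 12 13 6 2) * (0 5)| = 10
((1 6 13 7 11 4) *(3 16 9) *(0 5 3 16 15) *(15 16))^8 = (0 3 9)(1 13 11)(4 6 7)(5 16 15)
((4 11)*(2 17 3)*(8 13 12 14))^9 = ((2 17 3)(4 11)(8 13 12 14))^9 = (17)(4 11)(8 13 12 14)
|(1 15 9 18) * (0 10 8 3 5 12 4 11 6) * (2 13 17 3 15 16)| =17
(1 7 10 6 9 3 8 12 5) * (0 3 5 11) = [3, 7, 2, 8, 4, 1, 9, 10, 12, 5, 6, 0, 11] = (0 3 8 12 11)(1 7 10 6 9 5)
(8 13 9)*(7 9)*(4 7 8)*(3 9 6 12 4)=(3 9)(4 7 6 12)(8 13)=[0, 1, 2, 9, 7, 5, 12, 6, 13, 3, 10, 11, 4, 8]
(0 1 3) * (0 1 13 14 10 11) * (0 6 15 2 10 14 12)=(0 13 12)(1 3)(2 10 11 6 15)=[13, 3, 10, 1, 4, 5, 15, 7, 8, 9, 11, 6, 0, 12, 14, 2]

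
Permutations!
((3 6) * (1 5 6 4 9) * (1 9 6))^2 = (9)(3 6 4)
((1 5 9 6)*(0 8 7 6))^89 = (0 5 6 8 9 1 7)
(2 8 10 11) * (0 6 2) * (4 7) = [6, 1, 8, 3, 7, 5, 2, 4, 10, 9, 11, 0] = (0 6 2 8 10 11)(4 7)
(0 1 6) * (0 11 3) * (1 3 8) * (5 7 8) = (0 3)(1 6 11 5 7 8) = [3, 6, 2, 0, 4, 7, 11, 8, 1, 9, 10, 5]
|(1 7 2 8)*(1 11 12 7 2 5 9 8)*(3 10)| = |(1 2)(3 10)(5 9 8 11 12 7)| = 6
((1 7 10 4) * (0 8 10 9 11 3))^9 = (11)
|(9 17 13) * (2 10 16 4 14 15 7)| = |(2 10 16 4 14 15 7)(9 17 13)| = 21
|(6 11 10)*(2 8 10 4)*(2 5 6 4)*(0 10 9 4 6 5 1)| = 9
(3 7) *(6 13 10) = (3 7)(6 13 10) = [0, 1, 2, 7, 4, 5, 13, 3, 8, 9, 6, 11, 12, 10]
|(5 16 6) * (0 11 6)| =5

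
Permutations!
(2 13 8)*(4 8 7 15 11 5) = (2 13 7 15 11 5 4 8) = [0, 1, 13, 3, 8, 4, 6, 15, 2, 9, 10, 5, 12, 7, 14, 11]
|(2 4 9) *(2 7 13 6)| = |(2 4 9 7 13 6)| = 6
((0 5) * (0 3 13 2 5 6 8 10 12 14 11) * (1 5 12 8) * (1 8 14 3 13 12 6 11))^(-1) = ((0 11)(1 5 13 2 6 8 10 14)(3 12))^(-1) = (0 11)(1 14 10 8 6 2 13 5)(3 12)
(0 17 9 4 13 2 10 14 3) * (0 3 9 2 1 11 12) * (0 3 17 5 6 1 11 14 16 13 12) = (0 5 6 1 14 9 4 12 3 17 2 10 16 13 11) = [5, 14, 10, 17, 12, 6, 1, 7, 8, 4, 16, 0, 3, 11, 9, 15, 13, 2]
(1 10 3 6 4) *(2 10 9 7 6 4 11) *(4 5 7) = (1 9 4)(2 10 3 5 7 6 11) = [0, 9, 10, 5, 1, 7, 11, 6, 8, 4, 3, 2]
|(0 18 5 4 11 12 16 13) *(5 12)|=15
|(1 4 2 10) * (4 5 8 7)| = 7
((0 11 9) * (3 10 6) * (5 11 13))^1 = (0 13 5 11 9)(3 10 6)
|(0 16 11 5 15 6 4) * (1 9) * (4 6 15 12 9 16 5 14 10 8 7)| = |(0 5 12 9 1 16 11 14 10 8 7 4)| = 12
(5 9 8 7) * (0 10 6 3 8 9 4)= [10, 1, 2, 8, 0, 4, 3, 5, 7, 9, 6]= (0 10 6 3 8 7 5 4)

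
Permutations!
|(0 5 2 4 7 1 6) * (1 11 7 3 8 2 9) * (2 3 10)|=30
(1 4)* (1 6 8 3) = (1 4 6 8 3) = [0, 4, 2, 1, 6, 5, 8, 7, 3]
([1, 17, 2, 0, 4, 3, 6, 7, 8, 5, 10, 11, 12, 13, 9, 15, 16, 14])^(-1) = [3, 0, 2, 5, 4, 9, 6, 7, 8, 14, 10, 11, 12, 13, 17, 15, 16, 1]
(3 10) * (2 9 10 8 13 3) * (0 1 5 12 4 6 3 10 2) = (0 1 5 12 4 6 3 8 13 10)(2 9) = [1, 5, 9, 8, 6, 12, 3, 7, 13, 2, 0, 11, 4, 10]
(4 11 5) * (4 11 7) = (4 7)(5 11) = [0, 1, 2, 3, 7, 11, 6, 4, 8, 9, 10, 5]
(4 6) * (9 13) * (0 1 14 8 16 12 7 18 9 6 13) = (0 1 14 8 16 12 7 18 9)(4 13 6) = [1, 14, 2, 3, 13, 5, 4, 18, 16, 0, 10, 11, 7, 6, 8, 15, 12, 17, 9]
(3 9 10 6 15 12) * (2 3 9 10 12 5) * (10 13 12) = (2 3 13 12 9 10 6 15 5) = [0, 1, 3, 13, 4, 2, 15, 7, 8, 10, 6, 11, 9, 12, 14, 5]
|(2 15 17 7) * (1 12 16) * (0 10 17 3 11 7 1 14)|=|(0 10 17 1 12 16 14)(2 15 3 11 7)|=35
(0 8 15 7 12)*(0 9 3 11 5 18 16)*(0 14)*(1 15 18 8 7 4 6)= (0 7 12 9 3 11 5 8 18 16 14)(1 15 4 6)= [7, 15, 2, 11, 6, 8, 1, 12, 18, 3, 10, 5, 9, 13, 0, 4, 14, 17, 16]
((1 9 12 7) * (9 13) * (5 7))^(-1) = (1 7 5 12 9 13)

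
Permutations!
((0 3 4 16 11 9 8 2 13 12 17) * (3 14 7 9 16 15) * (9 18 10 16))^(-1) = ((0 14 7 18 10 16 11 9 8 2 13 12 17)(3 4 15))^(-1) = (0 17 12 13 2 8 9 11 16 10 18 7 14)(3 15 4)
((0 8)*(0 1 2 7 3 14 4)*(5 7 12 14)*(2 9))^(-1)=((0 8 1 9 2 12 14 4)(3 5 7))^(-1)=(0 4 14 12 2 9 1 8)(3 7 5)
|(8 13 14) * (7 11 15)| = |(7 11 15)(8 13 14)| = 3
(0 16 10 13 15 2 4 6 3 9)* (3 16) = (0 3 9)(2 4 6 16 10 13 15) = [3, 1, 4, 9, 6, 5, 16, 7, 8, 0, 13, 11, 12, 15, 14, 2, 10]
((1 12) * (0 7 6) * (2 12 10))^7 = ((0 7 6)(1 10 2 12))^7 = (0 7 6)(1 12 2 10)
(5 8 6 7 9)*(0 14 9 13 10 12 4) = [14, 1, 2, 3, 0, 8, 7, 13, 6, 5, 12, 11, 4, 10, 9] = (0 14 9 5 8 6 7 13 10 12 4)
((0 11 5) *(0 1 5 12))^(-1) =(0 12 11)(1 5)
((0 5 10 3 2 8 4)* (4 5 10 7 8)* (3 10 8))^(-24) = ((10)(0 8 5 7 3 2 4))^(-24) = (10)(0 3 8 2 5 4 7)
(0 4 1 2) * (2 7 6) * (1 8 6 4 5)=[5, 7, 0, 3, 8, 1, 2, 4, 6]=(0 5 1 7 4 8 6 2)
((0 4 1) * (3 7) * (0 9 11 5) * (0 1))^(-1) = ((0 4)(1 9 11 5)(3 7))^(-1) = (0 4)(1 5 11 9)(3 7)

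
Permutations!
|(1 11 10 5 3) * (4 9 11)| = 7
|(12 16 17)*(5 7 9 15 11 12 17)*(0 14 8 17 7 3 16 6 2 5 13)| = 15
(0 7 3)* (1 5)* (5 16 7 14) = [14, 16, 2, 0, 4, 1, 6, 3, 8, 9, 10, 11, 12, 13, 5, 15, 7] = (0 14 5 1 16 7 3)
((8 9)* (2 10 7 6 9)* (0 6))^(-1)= ((0 6 9 8 2 10 7))^(-1)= (0 7 10 2 8 9 6)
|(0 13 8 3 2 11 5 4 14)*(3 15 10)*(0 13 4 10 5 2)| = 18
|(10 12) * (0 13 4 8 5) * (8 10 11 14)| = 9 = |(0 13 4 10 12 11 14 8 5)|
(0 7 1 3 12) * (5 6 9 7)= [5, 3, 2, 12, 4, 6, 9, 1, 8, 7, 10, 11, 0]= (0 5 6 9 7 1 3 12)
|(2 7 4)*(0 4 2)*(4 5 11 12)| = |(0 5 11 12 4)(2 7)| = 10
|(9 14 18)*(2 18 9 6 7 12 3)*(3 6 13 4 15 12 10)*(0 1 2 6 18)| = 60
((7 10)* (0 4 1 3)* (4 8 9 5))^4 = (10)(0 4 8 1 9 3 5)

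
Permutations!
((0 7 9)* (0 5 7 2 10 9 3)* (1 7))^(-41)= (0 3 7 1 5 9 10 2)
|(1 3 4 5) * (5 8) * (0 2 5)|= |(0 2 5 1 3 4 8)|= 7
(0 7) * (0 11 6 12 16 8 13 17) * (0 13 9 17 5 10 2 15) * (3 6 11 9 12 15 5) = [7, 1, 5, 6, 4, 10, 15, 9, 12, 17, 2, 11, 16, 3, 14, 0, 8, 13] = (0 7 9 17 13 3 6 15)(2 5 10)(8 12 16)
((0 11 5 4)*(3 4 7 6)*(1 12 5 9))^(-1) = (0 4 3 6 7 5 12 1 9 11)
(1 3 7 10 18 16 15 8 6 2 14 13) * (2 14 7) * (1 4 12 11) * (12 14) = (1 3 2 7 10 18 16 15 8 6 12 11)(4 14 13) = [0, 3, 7, 2, 14, 5, 12, 10, 6, 9, 18, 1, 11, 4, 13, 8, 15, 17, 16]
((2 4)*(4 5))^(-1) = ((2 5 4))^(-1) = (2 4 5)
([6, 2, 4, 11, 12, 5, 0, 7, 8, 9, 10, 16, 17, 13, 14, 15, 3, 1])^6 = (1 2 4 12 17)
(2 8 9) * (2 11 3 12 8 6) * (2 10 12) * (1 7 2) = (1 7 2 6 10 12 8 9 11 3) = [0, 7, 6, 1, 4, 5, 10, 2, 9, 11, 12, 3, 8]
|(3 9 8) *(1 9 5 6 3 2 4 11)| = 6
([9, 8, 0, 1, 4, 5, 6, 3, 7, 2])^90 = [0, 7, 2, 8, 4, 5, 6, 1, 3, 9]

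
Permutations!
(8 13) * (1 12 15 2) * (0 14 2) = (0 14 2 1 12 15)(8 13) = [14, 12, 1, 3, 4, 5, 6, 7, 13, 9, 10, 11, 15, 8, 2, 0]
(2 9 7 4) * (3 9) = (2 3 9 7 4) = [0, 1, 3, 9, 2, 5, 6, 4, 8, 7]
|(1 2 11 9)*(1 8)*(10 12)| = |(1 2 11 9 8)(10 12)| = 10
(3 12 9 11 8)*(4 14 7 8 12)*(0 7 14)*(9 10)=(14)(0 7 8 3 4)(9 11 12 10)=[7, 1, 2, 4, 0, 5, 6, 8, 3, 11, 9, 12, 10, 13, 14]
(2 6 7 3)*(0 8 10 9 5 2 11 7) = [8, 1, 6, 11, 4, 2, 0, 3, 10, 5, 9, 7] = (0 8 10 9 5 2 6)(3 11 7)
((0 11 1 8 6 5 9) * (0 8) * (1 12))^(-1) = (0 1 12 11)(5 6 8 9)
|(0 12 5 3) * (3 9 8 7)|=7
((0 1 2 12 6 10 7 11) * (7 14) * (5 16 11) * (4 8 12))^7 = (0 10 1 14 2 7 4 5 8 16 12 11 6)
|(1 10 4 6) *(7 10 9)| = |(1 9 7 10 4 6)| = 6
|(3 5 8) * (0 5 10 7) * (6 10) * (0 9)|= |(0 5 8 3 6 10 7 9)|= 8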